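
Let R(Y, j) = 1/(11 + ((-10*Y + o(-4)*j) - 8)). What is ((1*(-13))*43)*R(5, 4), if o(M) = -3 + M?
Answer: 559/75 ≈ 7.4533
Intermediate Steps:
R(Y, j) = 1/(3 - 10*Y - 7*j) (R(Y, j) = 1/(11 + ((-10*Y + (-3 - 4)*j) - 8)) = 1/(11 + ((-10*Y - 7*j) - 8)) = 1/(11 + (-8 - 10*Y - 7*j)) = 1/(3 - 10*Y - 7*j))
((1*(-13))*43)*R(5, 4) = ((1*(-13))*43)*(-1/(-3 + 7*4 + 10*5)) = (-13*43)*(-1/(-3 + 28 + 50)) = -(-559)/75 = -559*(-1/75) = 559/75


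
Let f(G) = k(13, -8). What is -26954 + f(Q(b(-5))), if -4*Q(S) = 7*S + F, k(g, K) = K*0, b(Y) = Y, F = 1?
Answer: -26954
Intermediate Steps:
k(g, K) = 0
Q(S) = -1/4 - 7*S/4 (Q(S) = -(7*S + 1)/4 = -(1 + 7*S)/4 = -1/4 - 7*S/4)
f(G) = 0
-26954 + f(Q(b(-5))) = -26954 + 0 = -26954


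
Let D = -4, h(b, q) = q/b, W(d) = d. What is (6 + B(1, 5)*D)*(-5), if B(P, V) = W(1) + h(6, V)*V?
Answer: 220/3 ≈ 73.333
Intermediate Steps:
B(P, V) = 1 + V²/6 (B(P, V) = 1 + (V/6)*V = 1 + V²/6)
(6 + B(1, 5)*D)*(-5) = (6 + (1 + (⅙)*5²)*(-4))*(-5) = (6 + (1 + (⅙)*25)*(-4))*(-5) = (6 + (1 + 25/6)*(-4))*(-5) = (6 + (31/6)*(-4))*(-5) = (6 - 62/3)*(-5) = -44/3*(-5) = 220/3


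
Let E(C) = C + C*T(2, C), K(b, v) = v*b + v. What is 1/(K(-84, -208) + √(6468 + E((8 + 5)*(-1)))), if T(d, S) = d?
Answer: 17264/298039267 - √6429/298039267 ≈ 5.7656e-5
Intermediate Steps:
K(b, v) = v + b*v (K(b, v) = b*v + v = v + b*v)
E(C) = 3*C (E(C) = C + C*2 = C + 2*C = 3*C)
1/(K(-84, -208) + √(6468 + E((8 + 5)*(-1)))) = 1/(-208*(1 - 84) + √(6468 + 3*((8 + 5)*(-1)))) = 1/(-208*(-83) + √(6468 + 3*(13*(-1)))) = 1/(17264 + √(6468 + 3*(-13))) = 1/(17264 + √(6468 - 39)) = 1/(17264 + √6429)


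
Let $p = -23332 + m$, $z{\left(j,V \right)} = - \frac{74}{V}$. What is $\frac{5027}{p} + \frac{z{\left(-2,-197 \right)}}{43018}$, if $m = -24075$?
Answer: $- \frac{21299017312}{200876401111} \approx -0.10603$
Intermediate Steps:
$p = -47407$ ($p = -23332 - 24075 = -47407$)
$\frac{5027}{p} + \frac{z{\left(-2,-197 \right)}}{43018} = \frac{5027}{-47407} + \frac{\left(-74\right) \frac{1}{-197}}{43018} = 5027 \left(- \frac{1}{47407}\right) + \left(-74\right) \left(- \frac{1}{197}\right) \frac{1}{43018} = - \frac{5027}{47407} + \frac{74}{197} \cdot \frac{1}{43018} = - \frac{5027}{47407} + \frac{37}{4237273} = - \frac{21299017312}{200876401111}$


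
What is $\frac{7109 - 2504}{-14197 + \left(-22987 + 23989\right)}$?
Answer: $- \frac{921}{2639} \approx -0.349$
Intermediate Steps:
$\frac{7109 - 2504}{-14197 + \left(-22987 + 23989\right)} = \frac{4605}{-14197 + 1002} = \frac{4605}{-13195} = 4605 \left(- \frac{1}{13195}\right) = - \frac{921}{2639}$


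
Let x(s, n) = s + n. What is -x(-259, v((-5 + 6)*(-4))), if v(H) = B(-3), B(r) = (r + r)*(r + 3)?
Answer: 259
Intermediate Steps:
B(r) = 2*r*(3 + r) (B(r) = (2*r)*(3 + r) = 2*r*(3 + r))
v(H) = 0 (v(H) = 2*(-3)*(3 - 3) = 2*(-3)*0 = 0)
x(s, n) = n + s
-x(-259, v((-5 + 6)*(-4))) = -(0 - 259) = -1*(-259) = 259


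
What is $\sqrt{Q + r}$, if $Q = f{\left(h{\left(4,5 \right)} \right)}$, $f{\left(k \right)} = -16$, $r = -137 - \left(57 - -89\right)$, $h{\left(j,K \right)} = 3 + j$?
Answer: $i \sqrt{299} \approx 17.292 i$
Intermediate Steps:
$r = -283$ ($r = -137 - \left(57 + 89\right) = -137 - 146 = -283$)
$Q = -16$
$\sqrt{Q + r} = \sqrt{-16 - 283} = \sqrt{-299} = i \sqrt{299}$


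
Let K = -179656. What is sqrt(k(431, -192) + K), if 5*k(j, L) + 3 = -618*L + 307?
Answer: 2*I*sqrt(38966) ≈ 394.8*I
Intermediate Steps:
k(j, L) = 304/5 - 618*L/5 (k(j, L) = -3/5 + (-618*L + 307)/5 = -3/5 + (307 - 618*L)/5 = -3/5 + (307/5 - 618*L/5) = 304/5 - 618*L/5)
sqrt(k(431, -192) + K) = sqrt((304/5 - 618/5*(-192)) - 179656) = sqrt((304/5 + 118656/5) - 179656) = sqrt(23792 - 179656) = sqrt(-155864) = 2*I*sqrt(38966)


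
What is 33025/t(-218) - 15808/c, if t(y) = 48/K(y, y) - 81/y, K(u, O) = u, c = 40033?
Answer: 15169213694/69531 ≈ 2.1816e+5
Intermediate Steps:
t(y) = -33/y (t(y) = 48/y - 81/y = -33/y)
33025/t(-218) - 15808/c = 33025/((-33/(-218))) - 15808/40033 = 33025/((-33*(-1/218))) - 15808*1/40033 = 33025/(33/218) - 832/2107 = 33025*(218/33) - 832/2107 = 7199450/33 - 832/2107 = 15169213694/69531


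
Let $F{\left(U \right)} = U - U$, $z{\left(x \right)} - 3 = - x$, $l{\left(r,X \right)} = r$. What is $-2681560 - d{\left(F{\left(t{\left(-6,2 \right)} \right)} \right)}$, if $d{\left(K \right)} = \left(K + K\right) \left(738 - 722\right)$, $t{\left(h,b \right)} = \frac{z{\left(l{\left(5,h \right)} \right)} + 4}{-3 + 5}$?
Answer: $-2681560$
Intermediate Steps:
$z{\left(x \right)} = 3 - x$
$t{\left(h,b \right)} = 1$ ($t{\left(h,b \right)} = \frac{\left(3 - 5\right) + 4}{-3 + 5} = \frac{\left(3 - 5\right) + 4}{2} = \left(-2 + 4\right) \frac{1}{2} = 2 \cdot \frac{1}{2} = 1$)
$F{\left(U \right)} = 0$
$d{\left(K \right)} = 32 K$ ($d{\left(K \right)} = 2 K 16 = 32 K$)
$-2681560 - d{\left(F{\left(t{\left(-6,2 \right)} \right)} \right)} = -2681560 - 32 \cdot 0 = -2681560 - 0 = -2681560 + 0 = -2681560$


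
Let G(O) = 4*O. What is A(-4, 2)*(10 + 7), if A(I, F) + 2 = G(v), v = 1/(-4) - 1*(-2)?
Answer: 85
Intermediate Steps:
v = 7/4 (v = -¼ + 2 = 7/4 ≈ 1.7500)
A(I, F) = 5 (A(I, F) = -2 + 4*(7/4) = -2 + 7 = 5)
A(-4, 2)*(10 + 7) = 5*(10 + 7) = 5*17 = 85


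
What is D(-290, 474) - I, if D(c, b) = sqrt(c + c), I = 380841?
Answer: -380841 + 2*I*sqrt(145) ≈ -3.8084e+5 + 24.083*I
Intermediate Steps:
D(c, b) = sqrt(2)*sqrt(c) (D(c, b) = sqrt(2*c) = sqrt(2)*sqrt(c))
D(-290, 474) - I = sqrt(2)*sqrt(-290) - 1*380841 = sqrt(2)*(I*sqrt(290)) - 380841 = 2*I*sqrt(145) - 380841 = -380841 + 2*I*sqrt(145)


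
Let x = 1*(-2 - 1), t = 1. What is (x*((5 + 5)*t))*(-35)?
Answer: 1050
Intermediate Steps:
x = -3 (x = 1*(-3) = -3)
(x*((5 + 5)*t))*(-35) = -3*(5 + 5)*(-35) = -30*(-35) = 1050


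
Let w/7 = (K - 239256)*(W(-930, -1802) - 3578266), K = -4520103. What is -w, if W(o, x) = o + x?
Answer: -119302785421974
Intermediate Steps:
w = 119302785421974 (w = 7*((-4520103 - 239256)*((-930 - 1802) - 3578266)) = 7*(-4759359*(-2732 - 3578266)) = 7*(-4759359*(-3580998)) = 7*17043255060282 = 119302785421974)
-w = -1*119302785421974 = -119302785421974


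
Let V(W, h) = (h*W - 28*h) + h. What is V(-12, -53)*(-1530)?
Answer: -3162510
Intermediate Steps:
V(W, h) = -27*h + W*h (V(W, h) = (W*h - 28*h) + h = (-28*h + W*h) + h = -27*h + W*h)
V(-12, -53)*(-1530) = -53*(-27 - 12)*(-1530) = -53*(-39)*(-1530) = 2067*(-1530) = -3162510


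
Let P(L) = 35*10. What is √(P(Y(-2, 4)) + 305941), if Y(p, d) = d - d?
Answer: 23*√579 ≈ 553.44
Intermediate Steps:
Y(p, d) = 0
P(L) = 350
√(P(Y(-2, 4)) + 305941) = √(350 + 305941) = √306291 = 23*√579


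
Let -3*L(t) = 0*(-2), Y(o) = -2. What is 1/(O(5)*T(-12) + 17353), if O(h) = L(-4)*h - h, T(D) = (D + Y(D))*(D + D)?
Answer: 1/15673 ≈ 6.3804e-5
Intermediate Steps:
T(D) = 2*D*(-2 + D) (T(D) = (D - 2)*(D + D) = (-2 + D)*(2*D) = 2*D*(-2 + D))
L(t) = 0 (L(t) = -0*(-2) = -⅓*0 = 0)
O(h) = -h (O(h) = 0*h - h = 0 - h = -h)
1/(O(5)*T(-12) + 17353) = 1/((-1*5)*(2*(-12)*(-2 - 12)) + 17353) = 1/(-10*(-12)*(-14) + 17353) = 1/(-5*336 + 17353) = 1/(-1680 + 17353) = 1/15673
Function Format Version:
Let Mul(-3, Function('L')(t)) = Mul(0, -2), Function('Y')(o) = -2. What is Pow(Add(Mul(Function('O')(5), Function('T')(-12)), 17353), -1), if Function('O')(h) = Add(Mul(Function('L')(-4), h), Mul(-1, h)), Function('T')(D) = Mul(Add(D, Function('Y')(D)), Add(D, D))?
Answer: Rational(1, 15673) ≈ 6.3804e-5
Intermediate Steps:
Function('T')(D) = Mul(2, D, Add(-2, D)) (Function('T')(D) = Mul(Add(D, -2), Add(D, D)) = Mul(Add(-2, D), Mul(2, D)) = Mul(2, D, Add(-2, D)))
Function('L')(t) = 0 (Function('L')(t) = Mul(Rational(-1, 3), Mul(0, -2)) = Mul(Rational(-1, 3), 0) = 0)
Function('O')(h) = Mul(-1, h) (Function('O')(h) = Add(Mul(0, h), Mul(-1, h)) = Add(0, Mul(-1, h)) = Mul(-1, h))
Pow(Add(Mul(Function('O')(5), Function('T')(-12)), 17353), -1) = Pow(Add(Mul(Mul(-1, 5), Mul(2, -12, Add(-2, -12))), 17353), -1) = Pow(Add(Mul(-5, Mul(2, -12, -14)), 17353), -1) = Pow(Add(Mul(-5, 336), 17353), -1) = Pow(Add(-1680, 17353), -1) = Pow(15673, -1) = Rational(1, 15673)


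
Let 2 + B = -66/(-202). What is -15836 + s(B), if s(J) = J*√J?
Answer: -15836 - 2197*I*√101/10201 ≈ -15836.0 - 2.1645*I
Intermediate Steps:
B = -169/101 (B = -2 - 66/(-202) = -2 - 66*(-1/202) = -2 + 33/101 = -169/101 ≈ -1.6733)
s(J) = J^(3/2)
-15836 + s(B) = -15836 + (-169/101)^(3/2) = -15836 - 2197*I*√101/10201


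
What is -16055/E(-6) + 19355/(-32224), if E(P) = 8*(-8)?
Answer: 16128675/64448 ≈ 250.26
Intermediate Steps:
E(P) = -64
-16055/E(-6) + 19355/(-32224) = -16055/(-64) + 19355/(-32224) = -16055*(-1/64) + 19355*(-1/32224) = 16055/64 - 19355/32224 = 16128675/64448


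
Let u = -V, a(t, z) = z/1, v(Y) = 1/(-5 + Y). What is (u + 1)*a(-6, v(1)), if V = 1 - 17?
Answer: -17/4 ≈ -4.2500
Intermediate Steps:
V = -16
a(t, z) = z (a(t, z) = z*1 = z)
u = 16 (u = -1*(-16) = 16)
(u + 1)*a(-6, v(1)) = (16 + 1)/(-5 + 1) = 17/(-4) = 17*(-¼) = -17/4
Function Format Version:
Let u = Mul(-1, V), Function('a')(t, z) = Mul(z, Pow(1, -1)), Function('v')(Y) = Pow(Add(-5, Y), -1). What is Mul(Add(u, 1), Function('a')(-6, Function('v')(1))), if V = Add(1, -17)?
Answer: Rational(-17, 4) ≈ -4.2500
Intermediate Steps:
V = -16
Function('a')(t, z) = z (Function('a')(t, z) = Mul(z, 1) = z)
u = 16 (u = Mul(-1, -16) = 16)
Mul(Add(u, 1), Function('a')(-6, Function('v')(1))) = Mul(Add(16, 1), Pow(Add(-5, 1), -1)) = Mul(17, Pow(-4, -1)) = Mul(17, Rational(-1, 4)) = Rational(-17, 4)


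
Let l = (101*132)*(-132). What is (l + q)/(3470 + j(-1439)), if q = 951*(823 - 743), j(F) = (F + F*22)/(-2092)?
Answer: -1174130816/2430779 ≈ -483.03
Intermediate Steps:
l = -1759824 (l = 13332*(-132) = -1759824)
j(F) = -23*F/2092 (j(F) = (F + 22*F)*(-1/2092) = (23*F)*(-1/2092) = -23*F/2092)
q = 76080 (q = 951*80 = 76080)
(l + q)/(3470 + j(-1439)) = (-1759824 + 76080)/(3470 - 23/2092*(-1439)) = -1683744/(3470 + 33097/2092) = -1683744/7292337/2092 = -1683744*2092/7292337 = -1174130816/2430779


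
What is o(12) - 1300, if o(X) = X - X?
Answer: -1300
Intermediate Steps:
o(X) = 0
o(12) - 1300 = 0 - 1300 = -1300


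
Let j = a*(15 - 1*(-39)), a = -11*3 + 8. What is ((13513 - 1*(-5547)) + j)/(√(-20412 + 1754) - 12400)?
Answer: -9982000/6989939 - 805*I*√18658/6989939 ≈ -1.4281 - 0.015731*I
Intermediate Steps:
a = -25 (a = -33 + 8 = -25)
j = -1350 (j = -25*(15 - 1*(-39)) = -25*(15 + 39) = -25*54 = -1350)
((13513 - 1*(-5547)) + j)/(√(-20412 + 1754) - 12400) = ((13513 - 1*(-5547)) - 1350)/(√(-20412 + 1754) - 12400) = ((13513 + 5547) - 1350)/(√(-18658) - 12400) = (19060 - 1350)/(I*√18658 - 12400) = 17710/(-12400 + I*√18658)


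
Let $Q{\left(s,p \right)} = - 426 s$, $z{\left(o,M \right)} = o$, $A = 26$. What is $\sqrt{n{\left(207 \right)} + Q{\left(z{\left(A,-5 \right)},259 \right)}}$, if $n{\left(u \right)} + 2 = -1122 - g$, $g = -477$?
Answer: $i \sqrt{11723} \approx 108.27 i$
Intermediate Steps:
$n{\left(u \right)} = -647$ ($n{\left(u \right)} = -2 - 645 = -647$)
$\sqrt{n{\left(207 \right)} + Q{\left(z{\left(A,-5 \right)},259 \right)}} = \sqrt{-647 - 11076} = \sqrt{-11723} = i \sqrt{11723}$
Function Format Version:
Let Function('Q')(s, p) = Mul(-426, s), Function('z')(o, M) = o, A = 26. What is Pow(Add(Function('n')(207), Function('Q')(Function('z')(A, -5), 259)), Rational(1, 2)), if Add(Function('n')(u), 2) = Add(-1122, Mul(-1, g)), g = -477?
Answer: Mul(I, Pow(11723, Rational(1, 2))) ≈ Mul(108.27, I)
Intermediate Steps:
Function('n')(u) = -647 (Function('n')(u) = Add(-2, Add(-1122, Mul(-1, -477))) = Add(-2, Add(-1122, 477)) = Add(-2, -645) = -647)
Pow(Add(Function('n')(207), Function('Q')(Function('z')(A, -5), 259)), Rational(1, 2)) = Pow(Add(-647, Mul(-426, 26)), Rational(1, 2)) = Pow(Add(-647, -11076), Rational(1, 2)) = Pow(-11723, Rational(1, 2)) = Mul(I, Pow(11723, Rational(1, 2)))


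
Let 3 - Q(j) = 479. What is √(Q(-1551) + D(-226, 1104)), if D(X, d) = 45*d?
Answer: 2*√12301 ≈ 221.82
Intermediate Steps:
Q(j) = -476 (Q(j) = 3 - 1*479 = 3 - 479 = -476)
√(Q(-1551) + D(-226, 1104)) = √(-476 + 45*1104) = √(-476 + 49680) = √49204 = 2*√12301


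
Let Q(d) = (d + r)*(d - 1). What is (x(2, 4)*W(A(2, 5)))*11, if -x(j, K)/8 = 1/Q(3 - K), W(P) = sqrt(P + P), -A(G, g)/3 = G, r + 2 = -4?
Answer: -88*I*sqrt(3)/7 ≈ -21.774*I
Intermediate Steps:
r = -6 (r = -2 - 4 = -6)
A(G, g) = -3*G
W(P) = sqrt(2)*sqrt(P) (W(P) = sqrt(2*P) = sqrt(2)*sqrt(P))
Q(d) = (-1 + d)*(-6 + d) (Q(d) = (d - 6)*(d - 1) = (-6 + d)*(-1 + d) = (-1 + d)*(-6 + d))
x(j, K) = -8/(-15 + (3 - K)**2 + 7*K) (x(j, K) = -8/(6 + (3 - K)**2 - 7*(3 - K)) = -8/(6 + (3 - K)**2 + (-21 + 7*K)) = -8/(-15 + (3 - K)**2 + 7*K))
(x(2, 4)*W(A(2, 5)))*11 = ((-8/(-6 + 4 + 4**2))*(sqrt(2)*sqrt(-3*2)))*11 = ((-8/(-6 + 4 + 16))*(sqrt(2)*sqrt(-6)))*11 = ((-8/14)*(sqrt(2)*(I*sqrt(6))))*11 = ((-8*1/14)*(2*I*sqrt(3)))*11 = -8*I*sqrt(3)/7*11 = -88*I*sqrt(3)/7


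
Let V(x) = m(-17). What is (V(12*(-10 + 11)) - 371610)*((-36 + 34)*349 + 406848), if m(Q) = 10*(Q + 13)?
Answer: -150945647500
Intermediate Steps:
m(Q) = 130 + 10*Q (m(Q) = 10*(13 + Q) = 130 + 10*Q)
V(x) = -40 (V(x) = 130 + 10*(-17) = 130 - 170 = -40)
(V(12*(-10 + 11)) - 371610)*((-36 + 34)*349 + 406848) = (-40 - 371610)*((-36 + 34)*349 + 406848) = -371650*(-2*349 + 406848) = -371650*(-698 + 406848) = -371650*406150 = -150945647500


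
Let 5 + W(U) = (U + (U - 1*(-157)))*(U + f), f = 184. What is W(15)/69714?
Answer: 18604/34857 ≈ 0.53372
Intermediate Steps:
W(U) = -5 + (157 + 2*U)*(184 + U) (W(U) = -5 + (U + (U - 1*(-157)))*(U + 184) = -5 + (U + (U + 157))*(184 + U) = -5 + (U + (157 + U))*(184 + U) = -5 + (157 + 2*U)*(184 + U))
W(15)/69714 = (28883 + 2*15² + 525*15)/69714 = (28883 + 2*225 + 7875)*(1/69714) = (28883 + 450 + 7875)*(1/69714) = 37208*(1/69714) = 18604/34857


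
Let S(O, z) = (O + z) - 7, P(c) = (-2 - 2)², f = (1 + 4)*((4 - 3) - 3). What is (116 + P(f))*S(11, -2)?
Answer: 264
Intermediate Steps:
f = -10 (f = 5*(1 - 3) = 5*(-2) = -10)
P(c) = 16 (P(c) = (-4)² = 16)
S(O, z) = -7 + O + z
(116 + P(f))*S(11, -2) = (116 + 16)*(-7 + 11 - 2) = 132*2 = 264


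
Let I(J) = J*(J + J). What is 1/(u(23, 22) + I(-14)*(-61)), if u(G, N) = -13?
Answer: -1/23925 ≈ -4.1797e-5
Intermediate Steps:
I(J) = 2*J**2 (I(J) = J*(2*J) = 2*J**2)
1/(u(23, 22) + I(-14)*(-61)) = 1/(-13 + (2*(-14)**2)*(-61)) = 1/(-13 + (2*196)*(-61)) = 1/(-13 + 392*(-61)) = 1/(-13 - 23912) = 1/(-23925) = -1/23925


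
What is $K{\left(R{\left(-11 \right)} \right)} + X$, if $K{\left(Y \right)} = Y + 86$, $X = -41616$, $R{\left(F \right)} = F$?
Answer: $-41541$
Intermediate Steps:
$K{\left(Y \right)} = 86 + Y$
$K{\left(R{\left(-11 \right)} \right)} + X = \left(86 - 11\right) - 41616 = 75 - 41616 = -41541$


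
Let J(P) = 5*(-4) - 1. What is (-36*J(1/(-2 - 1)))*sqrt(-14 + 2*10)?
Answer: 756*sqrt(6) ≈ 1851.8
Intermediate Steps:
J(P) = -21 (J(P) = -20 - 1 = -21)
(-36*J(1/(-2 - 1)))*sqrt(-14 + 2*10) = (-36*(-21))*sqrt(-14 + 2*10) = 756*sqrt(-14 + 20) = 756*sqrt(6)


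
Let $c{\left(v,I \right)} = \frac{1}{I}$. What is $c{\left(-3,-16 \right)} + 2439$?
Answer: $\frac{39023}{16} \approx 2438.9$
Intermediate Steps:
$c{\left(-3,-16 \right)} + 2439 = \frac{1}{-16} + 2439 = - \frac{1}{16} + 2439 = \frac{39023}{16}$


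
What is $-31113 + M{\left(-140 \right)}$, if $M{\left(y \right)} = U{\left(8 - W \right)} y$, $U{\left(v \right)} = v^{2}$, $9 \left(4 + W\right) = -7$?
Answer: $- \frac{4371653}{81} \approx -53971.0$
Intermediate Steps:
$W = - \frac{43}{9}$ ($W = -4 + \frac{1}{9} \left(-7\right) = -4 - \frac{7}{9} = - \frac{43}{9} \approx -4.7778$)
$M{\left(y \right)} = \frac{13225 y}{81}$ ($M{\left(y \right)} = \left(8 - - \frac{43}{9}\right)^{2} y = \left(8 + \frac{43}{9}\right)^{2} y = \left(\frac{115}{9}\right)^{2} y = \frac{13225 y}{81}$)
$-31113 + M{\left(-140 \right)} = -31113 + \frac{13225}{81} \left(-140\right) = -31113 - \frac{1851500}{81} = - \frac{4371653}{81}$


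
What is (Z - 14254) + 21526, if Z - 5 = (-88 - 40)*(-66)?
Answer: 15725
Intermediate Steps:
Z = 8453 (Z = 5 + (-88 - 40)*(-66) = 5 - 128*(-66) = 5 + 8448 = 8453)
(Z - 14254) + 21526 = (8453 - 14254) + 21526 = -5801 + 21526 = 15725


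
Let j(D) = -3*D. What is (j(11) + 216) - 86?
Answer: 97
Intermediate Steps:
(j(11) + 216) - 86 = (-3*11 + 216) - 86 = (-33 + 216) - 86 = 183 - 86 = 97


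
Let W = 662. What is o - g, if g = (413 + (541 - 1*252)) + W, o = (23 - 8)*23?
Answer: -1019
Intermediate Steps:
o = 345 (o = 15*23 = 345)
g = 1364 (g = (413 + (541 - 1*252)) + 662 = (413 + (541 - 252)) + 662 = (413 + 289) + 662 = 702 + 662 = 1364)
o - g = 345 - 1*1364 = 345 - 1364 = -1019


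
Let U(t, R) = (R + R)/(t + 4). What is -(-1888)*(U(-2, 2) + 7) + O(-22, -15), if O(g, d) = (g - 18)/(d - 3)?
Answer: 152948/9 ≈ 16994.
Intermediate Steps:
U(t, R) = 2*R/(4 + t) (U(t, R) = (2*R)/(4 + t) = 2*R/(4 + t))
O(g, d) = (-18 + g)/(-3 + d)
-(-1888)*(U(-2, 2) + 7) + O(-22, -15) = -(-1888)*(2*2/(4 - 2) + 7) + (-18 - 22)/(-3 - 15) = -(-1888)*(2*2/2 + 7) - 40/(-18) = -(-1888)*(2*2*(1/2) + 7) - 1/18*(-40) = -(-1888)*(2 + 7) + 20/9 = -(-1888)*9 + 20/9 = -236*(-72) + 20/9 = 16992 + 20/9 = 152948/9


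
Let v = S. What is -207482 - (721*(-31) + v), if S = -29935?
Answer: -155196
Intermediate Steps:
v = -29935
-207482 - (721*(-31) + v) = -207482 - (721*(-31) - 29935) = -207482 - (-22351 - 29935) = -207482 - 1*(-52286) = -207482 + 52286 = -155196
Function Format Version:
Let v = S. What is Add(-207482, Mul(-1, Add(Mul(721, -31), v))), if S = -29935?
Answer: -155196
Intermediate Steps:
v = -29935
Add(-207482, Mul(-1, Add(Mul(721, -31), v))) = Add(-207482, Mul(-1, Add(Mul(721, -31), -29935))) = Add(-207482, Mul(-1, Add(-22351, -29935))) = Add(-207482, Mul(-1, -52286)) = Add(-207482, 52286) = -155196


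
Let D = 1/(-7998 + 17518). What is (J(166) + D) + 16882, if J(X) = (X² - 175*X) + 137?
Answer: 147798001/9520 ≈ 15525.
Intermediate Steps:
J(X) = 137 + X² - 175*X
D = 1/9520 ≈ 0.00010504
(J(166) + D) + 16882 = ((137 + 166² - 175*166) + 1/9520) + 16882 = ((137 + 27556 - 29050) + 1/9520) + 16882 = (-1357 + 1/9520) + 16882 = -12918639/9520 + 16882 = 147798001/9520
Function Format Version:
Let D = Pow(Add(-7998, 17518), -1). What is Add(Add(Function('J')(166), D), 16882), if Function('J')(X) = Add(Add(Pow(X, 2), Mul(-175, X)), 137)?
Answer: Rational(147798001, 9520) ≈ 15525.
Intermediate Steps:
Function('J')(X) = Add(137, Pow(X, 2), Mul(-175, X))
D = Rational(1, 9520) (D = Pow(9520, -1) = Rational(1, 9520) ≈ 0.00010504)
Add(Add(Function('J')(166), D), 16882) = Add(Add(Add(137, Pow(166, 2), Mul(-175, 166)), Rational(1, 9520)), 16882) = Add(Add(Add(137, 27556, -29050), Rational(1, 9520)), 16882) = Add(Add(-1357, Rational(1, 9520)), 16882) = Add(Rational(-12918639, 9520), 16882) = Rational(147798001, 9520)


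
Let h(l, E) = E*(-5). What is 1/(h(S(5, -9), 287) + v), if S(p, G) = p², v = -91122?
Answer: -1/92557 ≈ -1.0804e-5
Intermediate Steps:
h(l, E) = -5*E
1/(h(S(5, -9), 287) + v) = 1/(-5*287 - 91122) = 1/(-1435 - 91122) = 1/(-92557) = -1/92557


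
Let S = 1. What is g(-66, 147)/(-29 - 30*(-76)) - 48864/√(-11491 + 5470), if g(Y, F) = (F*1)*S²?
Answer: 147/2251 + 16288*I*√669/669 ≈ 0.065304 + 629.73*I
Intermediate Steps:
g(Y, F) = F (g(Y, F) = (F*1)*1² = F*1 = F)
g(-66, 147)/(-29 - 30*(-76)) - 48864/√(-11491 + 5470) = 147/(-29 - 30*(-76)) - 48864/√(-11491 + 5470) = 147/(-29 + 2280) - 48864*(-I*√669/2007) = 147/2251 - 48864*(-I*√669/2007) = 147*(1/2251) - (-16288)*I*√669/669 = 147/2251 + 16288*I*√669/669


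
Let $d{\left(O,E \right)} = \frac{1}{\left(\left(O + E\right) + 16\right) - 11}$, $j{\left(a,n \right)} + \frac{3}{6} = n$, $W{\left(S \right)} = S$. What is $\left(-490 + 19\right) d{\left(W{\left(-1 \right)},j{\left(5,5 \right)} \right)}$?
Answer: $- \frac{942}{17} \approx -55.412$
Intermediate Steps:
$j{\left(a,n \right)} = - \frac{1}{2} + n$
$d{\left(O,E \right)} = \frac{1}{5 + E + O}$ ($d{\left(O,E \right)} = \frac{1}{\left(\left(E + O\right) + 16\right) - 11} = \frac{1}{\left(16 + E + O\right) - 11} = \frac{1}{5 + E + O}$)
$\left(-490 + 19\right) d{\left(W{\left(-1 \right)},j{\left(5,5 \right)} \right)} = \frac{-490 + 19}{5 + \left(- \frac{1}{2} + 5\right) - 1} = - \frac{471}{5 + \frac{9}{2} - 1} = - \frac{471}{\frac{17}{2}} = \left(-471\right) \frac{2}{17} = - \frac{942}{17}$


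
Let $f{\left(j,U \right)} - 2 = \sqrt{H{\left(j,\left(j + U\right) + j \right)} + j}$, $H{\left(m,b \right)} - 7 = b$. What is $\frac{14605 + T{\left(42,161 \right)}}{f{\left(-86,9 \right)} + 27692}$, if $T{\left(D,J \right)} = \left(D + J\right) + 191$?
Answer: $\frac{207691153}{383478939} - \frac{164989 i \sqrt{2}}{766957878} \approx 0.5416 - 0.00030423 i$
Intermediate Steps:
$H{\left(m,b \right)} = 7 + b$
$T{\left(D,J \right)} = 191 + D + J$
$f{\left(j,U \right)} = 2 + \sqrt{7 + U + 3 j}$ ($f{\left(j,U \right)} = 2 + \sqrt{\left(7 + \left(\left(j + U\right) + j\right)\right) + j} = 2 + \sqrt{\left(7 + \left(\left(U + j\right) + j\right)\right) + j} = 2 + \sqrt{\left(7 + \left(U + 2 j\right)\right) + j} = 2 + \sqrt{\left(7 + U + 2 j\right) + j} = 2 + \sqrt{7 + U + 3 j}$)
$\frac{14605 + T{\left(42,161 \right)}}{f{\left(-86,9 \right)} + 27692} = \frac{14605 + \left(191 + 42 + 161\right)}{\left(2 + \sqrt{7 + 9 + 3 \left(-86\right)}\right) + 27692} = \frac{14605 + 394}{\left(2 + \sqrt{7 + 9 - 258}\right) + 27692} = \frac{14999}{\left(2 + \sqrt{-242}\right) + 27692} = \frac{14999}{\left(2 + 11 i \sqrt{2}\right) + 27692} = \frac{14999}{27694 + 11 i \sqrt{2}}$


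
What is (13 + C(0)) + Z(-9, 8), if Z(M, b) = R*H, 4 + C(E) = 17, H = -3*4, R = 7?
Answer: -58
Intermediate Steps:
H = -12
C(E) = 13 (C(E) = -4 + 17 = 13)
Z(M, b) = -84 (Z(M, b) = 7*(-12) = -84)
(13 + C(0)) + Z(-9, 8) = (13 + 13) - 84 = 26 - 84 = -58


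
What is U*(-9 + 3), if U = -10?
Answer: 60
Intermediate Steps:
U*(-9 + 3) = -10*(-9 + 3) = -10*(-6) = 60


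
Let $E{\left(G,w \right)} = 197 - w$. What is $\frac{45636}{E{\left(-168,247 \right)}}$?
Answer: $- \frac{22818}{25} \approx -912.72$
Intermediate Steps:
$\frac{45636}{E{\left(-168,247 \right)}} = \frac{45636}{197 - 247} = \frac{45636}{-50} = 45636 \left(- \frac{1}{50}\right) = - \frac{22818}{25}$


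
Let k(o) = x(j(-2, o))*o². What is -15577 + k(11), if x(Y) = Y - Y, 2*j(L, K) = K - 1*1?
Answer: -15577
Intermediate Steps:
j(L, K) = -½ + K/2 (j(L, K) = (K - 1*1)/2 = (K - 1)/2 = (-1 + K)/2 = -½ + K/2)
x(Y) = 0
k(o) = 0 (k(o) = 0*o² = 0)
-15577 + k(11) = -15577 + 0 = -15577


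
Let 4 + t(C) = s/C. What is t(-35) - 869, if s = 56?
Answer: -4373/5 ≈ -874.60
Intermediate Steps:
t(C) = -4 + 56/C
t(-35) - 869 = (-4 + 56/(-35)) - 869 = (-4 + 56*(-1/35)) - 869 = (-4 - 8/5) - 869 = -28/5 - 869 = -4373/5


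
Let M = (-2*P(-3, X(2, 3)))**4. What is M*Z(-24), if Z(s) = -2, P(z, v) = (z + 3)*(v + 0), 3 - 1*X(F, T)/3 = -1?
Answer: 0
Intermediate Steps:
X(F, T) = 12 (X(F, T) = 9 - 3*(-1) = 9 + 3 = 12)
P(z, v) = v*(3 + z) (P(z, v) = (3 + z)*v = v*(3 + z))
M = 0 (M = (-24*(3 - 3))**4 = (-24*0)**4 = (-2*0)**4 = 0**4 = 0)
M*Z(-24) = 0*(-2) = 0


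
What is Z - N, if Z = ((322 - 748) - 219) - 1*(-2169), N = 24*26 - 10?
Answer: 910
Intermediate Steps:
N = 614 (N = 624 - 10 = 614)
Z = 1524 (Z = (-426 - 219) + 2169 = -645 + 2169 = 1524)
Z - N = 1524 - 1*614 = 1524 - 614 = 910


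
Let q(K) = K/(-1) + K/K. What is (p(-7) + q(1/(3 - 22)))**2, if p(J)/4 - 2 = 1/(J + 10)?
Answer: 350464/3249 ≈ 107.87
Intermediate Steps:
q(K) = 1 - K (q(K) = K*(-1) + 1 = -K + 1 = 1 - K)
p(J) = 8 + 4/(10 + J) (p(J) = 8 + 4/(J + 10) = 8 + 4/(10 + J))
(p(-7) + q(1/(3 - 22)))**2 = (4*(21 + 2*(-7))/(10 - 7) + (1 - 1/(3 - 22)))**2 = (4*(21 - 14)/3 + (1 - 1/(-19)))**2 = (4*(1/3)*7 + (1 - 1*(-1/19)))**2 = (28/3 + (1 + 1/19))**2 = (28/3 + 20/19)**2 = (592/57)**2 = 350464/3249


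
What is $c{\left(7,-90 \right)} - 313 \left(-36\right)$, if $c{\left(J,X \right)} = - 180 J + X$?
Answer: $9918$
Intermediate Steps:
$c{\left(J,X \right)} = X - 180 J$
$c{\left(7,-90 \right)} - 313 \left(-36\right) = \left(-90 - 1260\right) - 313 \left(-36\right) = \left(-90 - 1260\right) - -11268 = -1350 + 11268 = 9918$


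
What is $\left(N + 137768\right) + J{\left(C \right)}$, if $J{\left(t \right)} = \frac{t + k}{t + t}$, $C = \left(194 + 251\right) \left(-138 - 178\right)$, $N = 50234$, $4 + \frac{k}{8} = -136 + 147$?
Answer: $\frac{13218455761}{70310} \approx 1.88 \cdot 10^{5}$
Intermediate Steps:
$k = 56$ ($k = -32 + 8 \left(-136 + 147\right) = -32 + 8 \cdot 11 = -32 + 88 = 56$)
$C = -140620$ ($C = 445 \left(-316\right) = -140620$)
$J{\left(t \right)} = \frac{56 + t}{2 t}$ ($J{\left(t \right)} = \frac{t + 56}{t + t} = \frac{56 + t}{2 t}$)
$\left(N + 137768\right) + J{\left(C \right)} = \left(50234 + 137768\right) + \frac{56 - 140620}{2 \left(-140620\right)} = 188002 + \frac{1}{2} \left(- \frac{1}{140620}\right) \left(-140564\right) = 188002 + \frac{35141}{70310} = \frac{13218455761}{70310}$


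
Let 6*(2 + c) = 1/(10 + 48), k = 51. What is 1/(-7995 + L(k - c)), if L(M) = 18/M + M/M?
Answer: -18443/147427078 ≈ -0.00012510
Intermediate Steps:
c = -695/348 (c = -2 + 1/(6*(10 + 48)) = -2 + (⅙)/58 = -2 + (⅙)*(1/58) = -2 + 1/348 = -695/348 ≈ -1.9971)
L(M) = 1 + 18/M (L(M) = 18/M + 1 = 1 + 18/M)
1/(-7995 + L(k - c)) = 1/(-7995 + (18 + (51 - 1*(-695/348)))/(51 - 1*(-695/348))) = 1/(-7995 + (18 + (51 + 695/348))/(51 + 695/348)) = 1/(-7995 + (18 + 18443/348)/(18443/348)) = 1/(-7995 + (348/18443)*(24707/348)) = 1/(-7995 + 24707/18443) = 1/(-147427078/18443) = -18443/147427078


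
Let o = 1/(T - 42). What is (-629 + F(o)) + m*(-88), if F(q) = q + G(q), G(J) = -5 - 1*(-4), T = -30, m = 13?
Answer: -127729/72 ≈ -1774.0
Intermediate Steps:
o = -1/72 (o = 1/(-30 - 42) = 1/(-72) = -1/72 ≈ -0.013889)
G(J) = -1 (G(J) = -5 + 4 = -1)
F(q) = -1 + q (F(q) = q - 1 = -1 + q)
(-629 + F(o)) + m*(-88) = (-629 + (-1 - 1/72)) + 13*(-88) = (-629 - 73/72) - 1144 = -45361/72 - 1144 = -127729/72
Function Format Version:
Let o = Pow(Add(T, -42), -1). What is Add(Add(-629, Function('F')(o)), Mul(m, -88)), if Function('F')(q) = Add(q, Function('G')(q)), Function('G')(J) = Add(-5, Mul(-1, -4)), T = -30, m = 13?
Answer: Rational(-127729, 72) ≈ -1774.0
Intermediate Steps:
o = Rational(-1, 72) (o = Pow(Add(-30, -42), -1) = Pow(-72, -1) = Rational(-1, 72) ≈ -0.013889)
Function('G')(J) = -1 (Function('G')(J) = Add(-5, 4) = -1)
Function('F')(q) = Add(-1, q) (Function('F')(q) = Add(q, -1) = Add(-1, q))
Add(Add(-629, Function('F')(o)), Mul(m, -88)) = Add(Add(-629, Add(-1, Rational(-1, 72))), Mul(13, -88)) = Add(Add(-629, Rational(-73, 72)), -1144) = Add(Rational(-45361, 72), -1144) = Rational(-127729, 72)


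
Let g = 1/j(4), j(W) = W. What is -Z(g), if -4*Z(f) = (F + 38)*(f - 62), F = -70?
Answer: 494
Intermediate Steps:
g = ¼ (g = 1/4 = ¼ ≈ 0.25000)
Z(f) = -496 + 8*f (Z(f) = -(-70 + 38)*(f - 62)/4 = -(-8)*(-62 + f) = -(1984 - 32*f)/4 = -496 + 8*f)
-Z(g) = -(-496 + 8*(¼)) = -(-496 + 2) = -1*(-494) = 494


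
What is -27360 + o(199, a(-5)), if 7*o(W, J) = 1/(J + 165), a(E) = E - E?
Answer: -31600799/1155 ≈ -27360.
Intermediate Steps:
a(E) = 0
o(W, J) = 1/(7*(165 + J)) (o(W, J) = 1/(7*(J + 165)) = 1/(7*(165 + J)))
-27360 + o(199, a(-5)) = -27360 + 1/(7*(165 + 0)) = -27360 + (1/7)/165 = -27360 + (1/7)*(1/165) = -27360 + 1/1155 = -31600799/1155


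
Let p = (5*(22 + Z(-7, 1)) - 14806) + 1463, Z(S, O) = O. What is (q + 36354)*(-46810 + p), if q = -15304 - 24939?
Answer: 233487782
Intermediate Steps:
q = -40243
p = -13228 (p = (5*(22 + 1) - 14806) + 1463 = (5*23 - 14806) + 1463 = (115 - 14806) + 1463 = -14691 + 1463 = -13228)
(q + 36354)*(-46810 + p) = (-40243 + 36354)*(-46810 - 13228) = -3889*(-60038) = 233487782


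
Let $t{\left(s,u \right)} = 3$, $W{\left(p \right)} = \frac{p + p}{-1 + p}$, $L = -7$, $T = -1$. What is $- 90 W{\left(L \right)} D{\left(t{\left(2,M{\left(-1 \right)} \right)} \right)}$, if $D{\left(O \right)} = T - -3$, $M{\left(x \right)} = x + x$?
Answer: $-315$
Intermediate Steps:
$M{\left(x \right)} = 2 x$
$W{\left(p \right)} = \frac{2 p}{-1 + p}$
$D{\left(O \right)} = 2$ ($D{\left(O \right)} = -1 - -3 = -1 + 3 = 2$)
$- 90 W{\left(L \right)} D{\left(t{\left(2,M{\left(-1 \right)} \right)} \right)} = - 90 \cdot 2 \left(-7\right) \frac{1}{-1 - 7} \cdot 2 = - 90 \cdot 2 \left(-7\right) \frac{1}{-8} \cdot 2 = - 90 \cdot 2 \left(-7\right) \left(- \frac{1}{8}\right) 2 = \left(-90\right) \frac{7}{4} \cdot 2 = \left(- \frac{315}{2}\right) 2 = -315$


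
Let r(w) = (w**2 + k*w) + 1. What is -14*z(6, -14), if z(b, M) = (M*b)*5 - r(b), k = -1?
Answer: 6314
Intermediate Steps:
r(w) = 1 + w**2 - w (r(w) = (w**2 - w) + 1 = 1 + w**2 - w)
z(b, M) = -1 + b - b**2 + 5*M*b (z(b, M) = (M*b)*5 - (1 + b**2 - b) = 5*M*b + (-1 + b - b**2) = -1 + b - b**2 + 5*M*b)
-14*z(6, -14) = -14*(-1 + 6 - 1*6**2 + 5*(-14)*6) = -14*(-1 + 6 - 1*36 - 420) = -14*(-1 + 6 - 36 - 420) = -14*(-451) = 6314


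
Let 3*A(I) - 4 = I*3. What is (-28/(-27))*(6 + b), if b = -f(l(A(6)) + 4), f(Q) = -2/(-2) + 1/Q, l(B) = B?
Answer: 2338/459 ≈ 5.0937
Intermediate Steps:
A(I) = 4/3 + I (A(I) = 4/3 + (I*3)/3 = 4/3 + (3*I)/3 = 4/3 + I)
f(Q) = 1 + 1/Q (f(Q) = -2*(-1/2) + 1/Q = 1 + 1/Q)
b = -37/34 (b = -(1 + ((4/3 + 6) + 4))/((4/3 + 6) + 4) = -(1 + (22/3 + 4))/(22/3 + 4) = -(1 + 34/3)/34/3 = -3*37/(34*3) = -1*37/34 = -37/34 ≈ -1.0882)
(-28/(-27))*(6 + b) = (-28/(-27))*(6 - 37/34) = -28*(-1/27)*(167/34) = (28/27)*(167/34) = 2338/459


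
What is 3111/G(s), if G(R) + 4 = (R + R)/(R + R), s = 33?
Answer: -1037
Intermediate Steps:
G(R) = -3 (G(R) = -4 + (R + R)/(R + R) = -4 + (2*R)/((2*R)) = -4 + (2*R)*(1/(2*R)) = -4 + 1 = -3)
3111/G(s) = 3111/(-3) = 3111*(-⅓) = -1037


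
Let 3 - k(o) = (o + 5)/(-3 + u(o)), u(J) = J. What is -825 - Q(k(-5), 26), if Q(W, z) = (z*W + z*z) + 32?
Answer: -1611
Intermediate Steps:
k(o) = 3 - (5 + o)/(-3 + o) (k(o) = 3 - (o + 5)/(-3 + o) = 3 - (5 + o)/(-3 + o))
Q(W, z) = 32 + z**2 + W*z (Q(W, z) = (W*z + z**2) + 32 = (z**2 + W*z) + 32 = 32 + z**2 + W*z)
-825 - Q(k(-5), 26) = -825 - (32 + 26**2 + (2*(-7 - 5)/(-3 - 5))*26) = -825 - (32 + 676 + (2*(-12)/(-8))*26) = -825 - (32 + 676 + (2*(-1/8)*(-12))*26) = -825 - (32 + 676 + 3*26) = -825 - (32 + 676 + 78) = -825 - 1*786 = -825 - 786 = -1611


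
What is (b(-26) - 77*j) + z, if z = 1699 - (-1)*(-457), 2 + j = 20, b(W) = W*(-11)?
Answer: 142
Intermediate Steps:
b(W) = -11*W
j = 18 (j = -2 + 20 = 18)
z = 1242 (z = 1699 - 1*457 = 1699 - 457 = 1242)
(b(-26) - 77*j) + z = (-11*(-26) - 77*18) + 1242 = (286 - 1386) + 1242 = -1100 + 1242 = 142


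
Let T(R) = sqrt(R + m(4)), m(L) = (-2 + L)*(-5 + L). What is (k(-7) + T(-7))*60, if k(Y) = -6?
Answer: -360 + 180*I ≈ -360.0 + 180.0*I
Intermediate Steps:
m(L) = (-5 + L)*(-2 + L)
T(R) = sqrt(-2 + R) (T(R) = sqrt(R + (10 + 4**2 - 7*4)) = sqrt(R + (10 + 16 - 28)) = sqrt(R - 2) = sqrt(-2 + R))
(k(-7) + T(-7))*60 = (-6 + sqrt(-2 - 7))*60 = (-6 + sqrt(-9))*60 = (-6 + 3*I)*60 = -360 + 180*I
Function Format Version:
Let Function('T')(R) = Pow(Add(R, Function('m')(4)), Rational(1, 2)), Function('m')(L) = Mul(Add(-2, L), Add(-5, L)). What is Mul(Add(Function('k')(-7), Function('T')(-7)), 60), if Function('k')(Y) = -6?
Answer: Add(-360, Mul(180, I)) ≈ Add(-360.00, Mul(180.00, I))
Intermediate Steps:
Function('m')(L) = Mul(Add(-5, L), Add(-2, L))
Function('T')(R) = Pow(Add(-2, R), Rational(1, 2)) (Function('T')(R) = Pow(Add(R, Add(10, Pow(4, 2), Mul(-7, 4))), Rational(1, 2)) = Pow(Add(R, Add(10, 16, -28)), Rational(1, 2)) = Pow(Add(R, -2), Rational(1, 2)) = Pow(Add(-2, R), Rational(1, 2)))
Mul(Add(Function('k')(-7), Function('T')(-7)), 60) = Mul(Add(-6, Pow(Add(-2, -7), Rational(1, 2))), 60) = Mul(Add(-6, Pow(-9, Rational(1, 2))), 60) = Mul(Add(-6, Mul(3, I)), 60) = Add(-360, Mul(180, I))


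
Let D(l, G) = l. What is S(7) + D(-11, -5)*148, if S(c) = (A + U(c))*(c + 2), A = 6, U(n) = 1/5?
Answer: -7861/5 ≈ -1572.2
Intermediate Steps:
U(n) = ⅕
S(c) = 62/5 + 31*c/5 (S(c) = (6 + ⅕)*(c + 2) = 31*(2 + c)/5 = 62/5 + 31*c/5)
S(7) + D(-11, -5)*148 = (62/5 + (31/5)*7) - 11*148 = (62/5 + 217/5) - 1628 = 279/5 - 1628 = -7861/5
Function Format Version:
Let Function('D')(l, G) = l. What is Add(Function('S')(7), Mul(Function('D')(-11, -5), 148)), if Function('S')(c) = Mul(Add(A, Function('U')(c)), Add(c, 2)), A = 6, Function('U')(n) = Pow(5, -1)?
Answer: Rational(-7861, 5) ≈ -1572.2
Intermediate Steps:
Function('U')(n) = Rational(1, 5)
Function('S')(c) = Add(Rational(62, 5), Mul(Rational(31, 5), c)) (Function('S')(c) = Mul(Add(6, Rational(1, 5)), Add(c, 2)) = Mul(Rational(31, 5), Add(2, c)) = Add(Rational(62, 5), Mul(Rational(31, 5), c)))
Add(Function('S')(7), Mul(Function('D')(-11, -5), 148)) = Add(Add(Rational(62, 5), Mul(Rational(31, 5), 7)), Mul(-11, 148)) = Add(Add(Rational(62, 5), Rational(217, 5)), -1628) = Add(Rational(279, 5), -1628) = Rational(-7861, 5)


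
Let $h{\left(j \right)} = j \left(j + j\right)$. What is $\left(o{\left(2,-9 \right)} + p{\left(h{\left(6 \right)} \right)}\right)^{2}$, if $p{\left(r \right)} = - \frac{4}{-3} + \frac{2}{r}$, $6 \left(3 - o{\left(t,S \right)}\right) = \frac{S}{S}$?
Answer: $\frac{22801}{1296} \approx 17.593$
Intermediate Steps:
$o{\left(t,S \right)} = \frac{17}{6}$ ($o{\left(t,S \right)} = 3 - \frac{S \frac{1}{S}}{6} = 3 - \frac{1}{6} = \frac{17}{6}$)
$h{\left(j \right)} = 2 j^{2}$ ($h{\left(j \right)} = j 2 j = 2 j^{2}$)
$p{\left(r \right)} = \frac{4}{3} + \frac{2}{r}$ ($p{\left(r \right)} = \left(-4\right) \left(- \frac{1}{3}\right) + \frac{2}{r} = \frac{4}{3} + \frac{2}{r}$)
$\left(o{\left(2,-9 \right)} + p{\left(h{\left(6 \right)} \right)}\right)^{2} = \left(\frac{17}{6} + \left(\frac{4}{3} + \frac{2}{2 \cdot 6^{2}}\right)\right)^{2} = \left(\frac{17}{6} + \left(\frac{4}{3} + \frac{2}{2 \cdot 36}\right)\right)^{2} = \left(\frac{17}{6} + \left(\frac{4}{3} + \frac{2}{72}\right)\right)^{2} = \left(\frac{17}{6} + \left(\frac{4}{3} + 2 \cdot \frac{1}{72}\right)\right)^{2} = \left(\frac{17}{6} + \left(\frac{4}{3} + \frac{1}{36}\right)\right)^{2} = \left(\frac{17}{6} + \frac{49}{36}\right)^{2} = \left(\frac{151}{36}\right)^{2} = \frac{22801}{1296}$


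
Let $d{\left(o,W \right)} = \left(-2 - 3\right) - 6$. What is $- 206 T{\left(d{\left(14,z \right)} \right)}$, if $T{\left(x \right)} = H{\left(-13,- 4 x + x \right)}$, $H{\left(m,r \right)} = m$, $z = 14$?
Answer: $2678$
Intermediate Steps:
$d{\left(o,W \right)} = -11$ ($d{\left(o,W \right)} = -5 - 6 = -11$)
$T{\left(x \right)} = -13$
$- 206 T{\left(d{\left(14,z \right)} \right)} = \left(-206\right) \left(-13\right) = 2678$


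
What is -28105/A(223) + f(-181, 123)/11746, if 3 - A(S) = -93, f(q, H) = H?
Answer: -165054761/563808 ≈ -292.75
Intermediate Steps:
A(S) = 96 (A(S) = 3 - 1*(-93) = 3 + 93 = 96)
-28105/A(223) + f(-181, 123)/11746 = -28105/96 + 123/11746 = -165054761/563808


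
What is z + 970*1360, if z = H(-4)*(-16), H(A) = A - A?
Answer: 1319200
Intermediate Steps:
H(A) = 0
z = 0 (z = 0*(-16) = 0)
z + 970*1360 = 0 + 970*1360 = 0 + 1319200 = 1319200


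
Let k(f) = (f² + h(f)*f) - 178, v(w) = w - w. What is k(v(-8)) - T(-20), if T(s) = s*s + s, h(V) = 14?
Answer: -558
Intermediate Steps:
v(w) = 0
k(f) = -178 + f² + 14*f (k(f) = (f² + 14*f) - 178 = -178 + f² + 14*f)
T(s) = s + s² (T(s) = s² + s = s + s²)
k(v(-8)) - T(-20) = (-178 + 0² + 14*0) - (-20)*(1 - 20) = (-178 + 0 + 0) - (-20)*(-19) = -178 - 1*380 = -178 - 380 = -558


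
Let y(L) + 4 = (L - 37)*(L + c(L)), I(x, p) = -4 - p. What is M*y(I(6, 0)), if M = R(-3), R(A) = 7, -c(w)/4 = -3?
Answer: -2324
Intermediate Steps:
c(w) = 12 (c(w) = -4*(-3) = 12)
y(L) = -4 + (-37 + L)*(12 + L) (y(L) = -4 + (L - 37)*(L + 12) = -4 + (-37 + L)*(12 + L))
M = 7
M*y(I(6, 0)) = 7*(-448 + (-4 - 1*0)**2 - 25*(-4 - 1*0)) = 7*(-448 + (-4 + 0)**2 - 25*(-4 + 0)) = 7*(-448 + (-4)**2 - 25*(-4)) = 7*(-448 + 16 + 100) = 7*(-332) = -2324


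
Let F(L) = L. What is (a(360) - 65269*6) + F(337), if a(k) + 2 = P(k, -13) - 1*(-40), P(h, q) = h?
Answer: -390879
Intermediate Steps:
a(k) = 38 + k (a(k) = -2 + (k - 1*(-40)) = -2 + (k + 40) = -2 + (40 + k) = 38 + k)
(a(360) - 65269*6) + F(337) = ((38 + 360) - 65269*6) + 337 = (398 - 391614) + 337 = -391216 + 337 = -390879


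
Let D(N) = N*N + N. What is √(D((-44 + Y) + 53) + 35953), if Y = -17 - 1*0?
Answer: 3*√4001 ≈ 189.76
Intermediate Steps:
Y = -17 (Y = -17 + 0 = -17)
D(N) = N + N² (D(N) = N² + N = N + N²)
√(D((-44 + Y) + 53) + 35953) = √(((-44 - 17) + 53)*(1 + ((-44 - 17) + 53)) + 35953) = √((-61 + 53)*(1 + (-61 + 53)) + 35953) = √(-8*(1 - 8) + 35953) = √(-8*(-7) + 35953) = √(56 + 35953) = √36009 = 3*√4001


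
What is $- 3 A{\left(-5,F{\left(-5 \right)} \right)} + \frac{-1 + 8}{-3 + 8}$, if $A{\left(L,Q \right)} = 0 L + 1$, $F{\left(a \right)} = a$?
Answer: $- \frac{8}{5} \approx -1.6$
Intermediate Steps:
$A{\left(L,Q \right)} = 1$ ($A{\left(L,Q \right)} = 0 + 1 = 1$)
$- 3 A{\left(-5,F{\left(-5 \right)} \right)} + \frac{-1 + 8}{-3 + 8} = \left(-3\right) 1 + \frac{-1 + 8}{-3 + 8} = -3 + \frac{7}{5} = - \frac{8}{5}$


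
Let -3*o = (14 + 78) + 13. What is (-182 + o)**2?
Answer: 47089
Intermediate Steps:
o = -35 (o = -((14 + 78) + 13)/3 = -(92 + 13)/3 = -1/3*105 = -35)
(-182 + o)**2 = (-182 - 35)**2 = (-217)**2 = 47089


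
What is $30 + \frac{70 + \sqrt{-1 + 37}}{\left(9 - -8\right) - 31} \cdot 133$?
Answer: $-692$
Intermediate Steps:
$30 + \frac{70 + \sqrt{-1 + 37}}{\left(9 - -8\right) - 31} \cdot 133 = 30 + \frac{70 + \sqrt{36}}{\left(9 + 8\right) - 31} \cdot 133 = 30 + \frac{70 + 6}{17 - 31} \cdot 133 = 30 + \frac{76}{-14} \cdot 133 = 30 + 76 \left(- \frac{1}{14}\right) 133 = 30 - 722 = -692$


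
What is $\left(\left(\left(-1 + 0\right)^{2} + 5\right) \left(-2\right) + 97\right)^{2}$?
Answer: $7225$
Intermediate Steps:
$\left(\left(\left(-1 + 0\right)^{2} + 5\right) \left(-2\right) + 97\right)^{2} = \left(\left(\left(-1\right)^{2} + 5\right) \left(-2\right) + 97\right)^{2} = \left(\left(1 + 5\right) \left(-2\right) + 97\right)^{2} = \left(6 \left(-2\right) + 97\right)^{2} = \left(-12 + 97\right)^{2} = 85^{2} = 7225$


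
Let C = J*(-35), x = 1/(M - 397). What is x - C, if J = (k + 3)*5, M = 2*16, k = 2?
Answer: 319374/365 ≈ 875.00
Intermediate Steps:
M = 32
J = 25 (J = (2 + 3)*5 = 5*5 = 25)
x = -1/365 (x = 1/(32 - 397) = 1/(-365) = -1/365 ≈ -0.0027397)
C = -875 (C = 25*(-35) = -875)
x - C = -1/365 - 1*(-875) = -1/365 + 875 = 319374/365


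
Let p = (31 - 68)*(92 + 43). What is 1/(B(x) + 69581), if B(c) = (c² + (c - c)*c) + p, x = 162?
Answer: 1/90830 ≈ 1.1010e-5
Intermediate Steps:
p = -4995 (p = -37*135 = -4995)
B(c) = -4995 + c² (B(c) = (c² + (c - c)*c) - 4995 = (c² + 0*c) - 4995 = (c² + 0) - 4995 = c² - 4995 = -4995 + c²)
1/(B(x) + 69581) = 1/((-4995 + 162²) + 69581) = 1/((-4995 + 26244) + 69581) = 1/(21249 + 69581) = 1/90830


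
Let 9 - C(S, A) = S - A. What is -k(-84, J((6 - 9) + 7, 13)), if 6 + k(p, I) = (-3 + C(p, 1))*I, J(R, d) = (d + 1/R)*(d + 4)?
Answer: -81967/4 ≈ -20492.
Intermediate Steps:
C(S, A) = 9 + A - S (C(S, A) = 9 - (S - A) = 9 + (A - S) = 9 + A - S)
J(R, d) = (4 + d)*(d + 1/R) (J(R, d) = (d + 1/R)*(4 + d) = (4 + d)*(d + 1/R))
k(p, I) = -6 + I*(7 - p) (k(p, I) = -6 + (-3 + (9 + 1 - p))*I = -6 + (-3 + (10 - p))*I = -6 + (7 - p)*I = -6 + I*(7 - p))
-k(-84, J((6 - 9) + 7, 13)) = -(-6 + 7*((4 + 13 + ((6 - 9) + 7)*13*(4 + 13))/((6 - 9) + 7)) - 1*(4 + 13 + ((6 - 9) + 7)*13*(4 + 13))/((6 - 9) + 7)*(-84)) = -(-6 + 7*((4 + 13 + (-3 + 7)*13*17)/(-3 + 7)) - 1*(4 + 13 + (-3 + 7)*13*17)/(-3 + 7)*(-84)) = -(-6 + 7*((4 + 13 + 4*13*17)/4) - 1*(4 + 13 + 4*13*17)/4*(-84)) = -(-6 + 7*((4 + 13 + 884)/4) - 1*(4 + 13 + 884)/4*(-84)) = -(-6 + 7*((¼)*901) - 1*(¼)*901*(-84)) = -(-6 + 7*(901/4) - 1*901/4*(-84)) = -(-6 + 6307/4 + 18921) = -1*81967/4 = -81967/4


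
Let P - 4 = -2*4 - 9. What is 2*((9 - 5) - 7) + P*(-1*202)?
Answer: 2620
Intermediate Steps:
P = -13 (P = 4 + (-2*4 - 9) = 4 + (-8 - 9) = 4 - 17 = -13)
2*((9 - 5) - 7) + P*(-1*202) = 2*((9 - 5) - 7) - (-13)*202 = 2*(4 - 7) - 13*(-202) = 2*(-3) + 2626 = -6 + 2626 = 2620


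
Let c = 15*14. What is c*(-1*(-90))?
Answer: 18900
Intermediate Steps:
c = 210
c*(-1*(-90)) = 210*(-1*(-90)) = 210*90 = 18900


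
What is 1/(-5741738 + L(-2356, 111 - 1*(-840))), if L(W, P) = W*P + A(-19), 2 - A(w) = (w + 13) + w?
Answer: -1/7982267 ≈ -1.2528e-7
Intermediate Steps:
A(w) = -11 - 2*w (A(w) = 2 - ((w + 13) + w) = 2 - ((13 + w) + w) = 2 - (13 + 2*w) = 2 + (-13 - 2*w) = -11 - 2*w)
L(W, P) = 27 + P*W (L(W, P) = W*P + (-11 - 2*(-19)) = P*W + (-11 + 38) = P*W + 27 = 27 + P*W)
1/(-5741738 + L(-2356, 111 - 1*(-840))) = 1/(-5741738 + (27 + (111 - 1*(-840))*(-2356))) = 1/(-5741738 + (27 + (111 + 840)*(-2356))) = 1/(-5741738 + (27 + 951*(-2356))) = 1/(-5741738 + (27 - 2240556)) = 1/(-5741738 - 2240529) = 1/(-7982267) = -1/7982267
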